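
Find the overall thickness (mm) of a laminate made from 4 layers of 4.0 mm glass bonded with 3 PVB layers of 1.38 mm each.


Total thickness = glass contribution + PVB contribution
  Glass: 4 * 4.0 = 16.0 mm
  PVB: 3 * 1.38 = 4.14 mm
  Total = 16.0 + 4.14 = 20.14 mm

20.14 mm


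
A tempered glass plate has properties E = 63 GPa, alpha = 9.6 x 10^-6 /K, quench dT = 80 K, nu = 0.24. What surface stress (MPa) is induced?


Tempering stress: sigma = E * alpha * dT / (1 - nu)
  E (MPa) = 63 * 1000 = 63000
  Numerator = 63000 * (9.6 x 10^-6) * 80 = 48.384
  Denominator = 1 - 0.24 = 0.76
  sigma = 48.384 / 0.76 = 63.7 MPa

63.7 MPa


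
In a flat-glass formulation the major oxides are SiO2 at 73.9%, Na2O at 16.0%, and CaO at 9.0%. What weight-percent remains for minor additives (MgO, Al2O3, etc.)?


Sum the three major oxides:
  SiO2 + Na2O + CaO = 73.9 + 16.0 + 9.0 = 98.9%
Subtract from 100%:
  Others = 100 - 98.9 = 1.1%

1.1%


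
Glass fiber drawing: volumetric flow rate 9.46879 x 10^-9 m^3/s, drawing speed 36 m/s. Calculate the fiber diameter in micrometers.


Cross-sectional area from continuity:
  A = Q / v = 9.46879 x 10^-9 / 36 = 2.630219 x 10^-10 m^2
Diameter from circular cross-section:
  d = sqrt(4A / pi) * 10^6 (m -> um)
  d = sqrt(4 * 2.630219 x 10^-10 / pi) * 10^6 = 18.3 um

18.3 um


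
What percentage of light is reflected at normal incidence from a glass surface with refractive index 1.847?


Fresnel reflectance at normal incidence:
  R = ((n - 1)/(n + 1))^2
  (n - 1)/(n + 1) = (1.847 - 1)/(1.847 + 1) = 0.297506
  R = 0.297506^2 = 0.0885098
  R(%) = 0.0885098 * 100 = 8.851%

8.851%


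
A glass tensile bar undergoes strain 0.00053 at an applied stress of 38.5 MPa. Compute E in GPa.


Young's modulus: E = stress / strain
  E = 38.5 MPa / 0.00053 = 72641.51 MPa
Convert to GPa: 72641.51 / 1000 = 72.64 GPa

72.64 GPa


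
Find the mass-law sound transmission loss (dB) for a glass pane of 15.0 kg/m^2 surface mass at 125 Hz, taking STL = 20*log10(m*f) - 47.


Mass law: STL = 20 * log10(m * f) - 47
  m * f = 15.0 * 125 = 1875
  log10(1875) = 3.273
  STL = 20 * 3.273 - 47 = 65.46 - 47 = 18.5 dB

18.5 dB


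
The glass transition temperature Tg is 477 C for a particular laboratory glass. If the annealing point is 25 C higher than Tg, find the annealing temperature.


The annealing temperature is Tg plus the offset:
  T_anneal = 477 + 25 = 502 C

502 C


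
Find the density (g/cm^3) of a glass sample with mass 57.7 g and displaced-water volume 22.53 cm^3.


Use the definition of density:
  rho = mass / volume
  rho = 57.7 / 22.53 = 2.561 g/cm^3

2.561 g/cm^3


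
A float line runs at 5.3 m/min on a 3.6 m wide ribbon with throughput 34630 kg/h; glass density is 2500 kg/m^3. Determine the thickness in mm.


Ribbon cross-section from mass balance:
  Volume rate = throughput / density = 34630 / 2500 = 13.852 m^3/h
  thickness = volume rate / (speed * 60 * width), i.e.
  thickness = throughput / (60 * speed * width * density) * 1000
  thickness = 34630 / (60 * 5.3 * 3.6 * 2500) * 1000 = 12.1 mm

12.1 mm


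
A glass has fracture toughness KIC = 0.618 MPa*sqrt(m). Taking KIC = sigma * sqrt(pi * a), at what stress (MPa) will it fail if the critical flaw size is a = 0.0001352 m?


Rearrange KIC = sigma * sqrt(pi * a):
  sigma = KIC / sqrt(pi * a)
  sqrt(pi * 0.0001352) = 0.020609
  sigma = 0.618 / 0.020609 = 29.99 MPa

29.99 MPa


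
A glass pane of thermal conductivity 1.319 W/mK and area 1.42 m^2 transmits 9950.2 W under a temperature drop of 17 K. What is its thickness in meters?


Fourier's law: t = k * A * dT / Q
  t = 1.319 * 1.42 * 17 / 9950.2
  t = 31.84066 / 9950.2 = 0.0032 m

0.0032 m


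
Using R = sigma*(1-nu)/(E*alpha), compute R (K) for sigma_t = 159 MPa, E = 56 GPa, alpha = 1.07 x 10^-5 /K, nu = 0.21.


Thermal shock resistance: R = sigma * (1 - nu) / (E * alpha)
  Numerator = 159 * (1 - 0.21) = 125.61
  Denominator = 56 * 1000 * (1.07 x 10^-5) = 0.5992
  R = 125.61 / 0.5992 = 209.6 K

209.6 K


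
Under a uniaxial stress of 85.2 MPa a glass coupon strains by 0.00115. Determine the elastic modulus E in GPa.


Young's modulus: E = stress / strain
  E = 85.2 MPa / 0.00115 = 74086.96 MPa
Convert to GPa: 74086.96 / 1000 = 74.09 GPa

74.09 GPa


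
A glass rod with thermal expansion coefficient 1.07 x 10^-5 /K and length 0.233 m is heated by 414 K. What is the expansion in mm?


Thermal expansion formula: dL = alpha * L0 * dT
  dL = (1.07 x 10^-5) * 0.233 * 414 = 0.00103214 m
Convert to mm: 0.00103214 * 1000 = 1.0321 mm

1.0321 mm


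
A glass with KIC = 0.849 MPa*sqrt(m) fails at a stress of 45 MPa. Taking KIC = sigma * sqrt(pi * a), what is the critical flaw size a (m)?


Rearrange KIC = sigma * sqrt(pi * a):
  sqrt(pi * a) = KIC / sigma
  sqrt(pi * a) = 0.849 / 45 = 0.018867
  a = (KIC / sigma)^2 / pi
  a = 0.018867^2 / pi = 0.0001133 m

0.0001133 m


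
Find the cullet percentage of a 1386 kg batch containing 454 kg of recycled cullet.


Cullet ratio = (cullet mass / total batch mass) * 100
  Ratio = 454 / 1386 * 100 = 32.76%

32.76%


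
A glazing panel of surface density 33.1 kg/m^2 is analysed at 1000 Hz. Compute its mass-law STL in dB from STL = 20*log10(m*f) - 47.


Mass law: STL = 20 * log10(m * f) - 47
  m * f = 33.1 * 1000 = 33100
  log10(33100) = 4.51983
  STL = 20 * 4.51983 - 47 = 90.3966 - 47 = 43.4 dB

43.4 dB


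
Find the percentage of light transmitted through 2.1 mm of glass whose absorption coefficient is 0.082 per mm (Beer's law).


Beer-Lambert law: T = exp(-alpha * thickness)
  exponent = -0.082 * 2.1 = -0.1722
  T = exp(-0.1722) = 0.8418
  Percentage = 0.8418 * 100 = 84.18%

84.18%


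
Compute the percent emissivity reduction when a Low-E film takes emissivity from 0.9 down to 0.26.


Percentage reduction = (1 - coated/uncoated) * 100
  Ratio = 0.26 / 0.9 = 0.2889
  Reduction = (1 - 0.2889) * 100 = 71.1%

71.1%


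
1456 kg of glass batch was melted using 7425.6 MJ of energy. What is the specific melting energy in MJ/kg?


Rearrange E = m * s for s:
  s = E / m
  s = 7425.6 / 1456 = 5.1 MJ/kg

5.1 MJ/kg


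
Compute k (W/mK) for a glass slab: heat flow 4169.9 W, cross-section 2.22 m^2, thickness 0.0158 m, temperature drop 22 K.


Fourier's law rearranged: k = Q * t / (A * dT)
  Numerator = 4169.9 * 0.0158 = 65.88442
  Denominator = 2.22 * 22 = 48.84
  k = 65.88442 / 48.84 = 1.349 W/mK

1.349 W/mK


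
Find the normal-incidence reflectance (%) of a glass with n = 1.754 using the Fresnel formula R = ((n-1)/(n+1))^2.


Fresnel reflectance at normal incidence:
  R = ((n - 1)/(n + 1))^2
  (n - 1)/(n + 1) = (1.754 - 1)/(1.754 + 1) = 0.273784
  R = 0.273784^2 = 0.0749577
  R(%) = 0.0749577 * 100 = 7.496%

7.496%


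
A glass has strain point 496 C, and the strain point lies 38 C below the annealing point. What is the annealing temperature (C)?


T_anneal = T_strain + gap:
  T_anneal = 496 + 38 = 534 C

534 C


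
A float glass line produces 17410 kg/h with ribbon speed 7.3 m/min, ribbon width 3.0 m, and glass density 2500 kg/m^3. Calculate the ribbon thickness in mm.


Ribbon cross-section from mass balance:
  Volume rate = throughput / density = 17410 / 2500 = 6.964 m^3/h
  thickness = volume rate / (speed * 60 * width), i.e.
  thickness = throughput / (60 * speed * width * density) * 1000
  thickness = 17410 / (60 * 7.3 * 3.0 * 2500) * 1000 = 5.3 mm

5.3 mm


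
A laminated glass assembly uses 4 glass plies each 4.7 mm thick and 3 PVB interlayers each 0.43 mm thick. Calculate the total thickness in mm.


Total thickness = glass contribution + PVB contribution
  Glass: 4 * 4.7 = 18.8 mm
  PVB: 3 * 0.43 = 1.29 mm
  Total = 18.8 + 1.29 = 20.09 mm

20.09 mm


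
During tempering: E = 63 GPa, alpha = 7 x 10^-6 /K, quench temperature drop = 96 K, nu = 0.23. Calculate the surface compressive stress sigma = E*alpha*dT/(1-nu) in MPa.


Tempering stress: sigma = E * alpha * dT / (1 - nu)
  E (MPa) = 63 * 1000 = 63000
  Numerator = 63000 * (7 x 10^-6) * 96 = 42.336
  Denominator = 1 - 0.23 = 0.77
  sigma = 42.336 / 0.77 = 55.0 MPa

55.0 MPa


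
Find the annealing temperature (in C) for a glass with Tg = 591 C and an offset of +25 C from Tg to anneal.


The annealing temperature is Tg plus the offset:
  T_anneal = 591 + 25 = 616 C

616 C


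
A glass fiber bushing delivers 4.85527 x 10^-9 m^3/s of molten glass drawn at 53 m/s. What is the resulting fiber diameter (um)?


Cross-sectional area from continuity:
  A = Q / v = 4.85527 x 10^-9 / 53 = 9.160887 x 10^-11 m^2
Diameter from circular cross-section:
  d = sqrt(4A / pi) * 10^6 (m -> um)
  d = sqrt(4 * 9.160887 x 10^-11 / pi) * 10^6 = 10.8 um

10.8 um


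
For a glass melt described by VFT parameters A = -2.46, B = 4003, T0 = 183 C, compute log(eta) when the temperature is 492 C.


VFT equation: log(eta) = A + B / (T - T0)
  T - T0 = 492 - 183 = 309
  B / (T - T0) = 4003 / 309 = 12.955
  log(eta) = -2.46 + 12.955 = 10.495

10.495


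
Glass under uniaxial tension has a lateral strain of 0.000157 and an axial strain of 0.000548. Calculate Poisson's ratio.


Poisson's ratio: nu = lateral strain / axial strain
  nu = 0.000157 / 0.000548 = 0.2865

0.2865


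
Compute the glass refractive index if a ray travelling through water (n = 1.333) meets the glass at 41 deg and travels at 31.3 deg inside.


Apply Snell's law: n1 * sin(theta1) = n2 * sin(theta2)
  n2 = n1 * sin(theta1) / sin(theta2)
  sin(41) = 0.656059
  sin(31.3) = 0.519519
  n2 = 1.333 * 0.656059 / 0.519519 = 1.6833

1.6833


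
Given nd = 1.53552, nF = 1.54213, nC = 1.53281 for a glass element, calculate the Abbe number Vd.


Abbe number formula: Vd = (nd - 1) / (nF - nC)
  nd - 1 = 1.53552 - 1 = 0.53552
  nF - nC = 1.54213 - 1.53281 = 0.00932
  Vd = 0.53552 / 0.00932 = 57.46

57.46


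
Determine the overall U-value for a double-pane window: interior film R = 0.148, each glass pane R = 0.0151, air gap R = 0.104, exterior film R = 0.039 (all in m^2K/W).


Total thermal resistance (series):
  R_total = R_in + R_glass + R_air + R_glass + R_out
  R_total = 0.148 + 0.0151 + 0.104 + 0.0151 + 0.039 = 0.3212 m^2K/W
U-value = 1 / R_total = 1 / 0.3212 = 3.113 W/m^2K

3.113 W/m^2K


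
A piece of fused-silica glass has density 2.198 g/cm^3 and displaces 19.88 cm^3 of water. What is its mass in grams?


Rearrange rho = m / V:
  m = rho * V
  m = 2.198 * 19.88 = 43.696 g

43.696 g


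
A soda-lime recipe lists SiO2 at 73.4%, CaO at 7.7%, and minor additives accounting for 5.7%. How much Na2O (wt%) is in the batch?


Pieces sum to 100%:
  Na2O = 100 - (SiO2 + CaO + others)
  Na2O = 100 - (73.4 + 7.7 + 5.7) = 13.2%

13.2%


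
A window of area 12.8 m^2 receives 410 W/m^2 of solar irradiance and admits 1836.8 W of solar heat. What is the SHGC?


Rearrange Q = Area * SHGC * Irradiance:
  SHGC = Q / (Area * Irradiance)
  SHGC = 1836.8 / (12.8 * 410) = 0.35

0.35


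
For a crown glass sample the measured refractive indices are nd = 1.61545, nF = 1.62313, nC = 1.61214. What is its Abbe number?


Abbe number formula: Vd = (nd - 1) / (nF - nC)
  nd - 1 = 1.61545 - 1 = 0.61545
  nF - nC = 1.62313 - 1.61214 = 0.01099
  Vd = 0.61545 / 0.01099 = 56.0

56.0


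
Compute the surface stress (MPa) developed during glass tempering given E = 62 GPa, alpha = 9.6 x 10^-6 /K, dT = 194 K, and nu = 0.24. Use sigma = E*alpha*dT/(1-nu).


Tempering stress: sigma = E * alpha * dT / (1 - nu)
  E (MPa) = 62 * 1000 = 62000
  Numerator = 62000 * (9.6 x 10^-6) * 194 = 115.4688
  Denominator = 1 - 0.24 = 0.76
  sigma = 115.4688 / 0.76 = 151.9 MPa

151.9 MPa


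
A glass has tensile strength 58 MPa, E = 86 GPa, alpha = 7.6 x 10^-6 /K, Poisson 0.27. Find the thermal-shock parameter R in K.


Thermal shock resistance: R = sigma * (1 - nu) / (E * alpha)
  Numerator = 58 * (1 - 0.27) = 42.34
  Denominator = 86 * 1000 * (7.6 x 10^-6) = 0.6536
  R = 42.34 / 0.6536 = 64.8 K

64.8 K


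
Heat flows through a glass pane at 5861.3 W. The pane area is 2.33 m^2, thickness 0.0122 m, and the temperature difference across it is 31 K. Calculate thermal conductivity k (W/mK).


Fourier's law rearranged: k = Q * t / (A * dT)
  Numerator = 5861.3 * 0.0122 = 71.50786
  Denominator = 2.33 * 31 = 72.23
  k = 71.50786 / 72.23 = 0.99 W/mK

0.99 W/mK


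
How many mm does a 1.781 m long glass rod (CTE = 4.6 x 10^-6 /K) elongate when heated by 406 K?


Thermal expansion formula: dL = alpha * L0 * dT
  dL = (4.6 x 10^-6) * 1.781 * 406 = 0.0033262 m
Convert to mm: 0.0033262 * 1000 = 3.3262 mm

3.3262 mm


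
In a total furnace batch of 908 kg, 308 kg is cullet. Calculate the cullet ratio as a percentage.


Cullet ratio = (cullet mass / total batch mass) * 100
  Ratio = 308 / 908 * 100 = 33.92%

33.92%


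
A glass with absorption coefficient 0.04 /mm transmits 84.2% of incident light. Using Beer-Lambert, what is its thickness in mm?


Rearrange T = exp(-alpha * thickness):
  thickness = -ln(T) / alpha
  T = 84.2/100 = 0.842
  ln(T) = -0.17198
  -ln(T) = 0.17198
  thickness = 0.17198 / 0.04 = 4.3 mm

4.3 mm


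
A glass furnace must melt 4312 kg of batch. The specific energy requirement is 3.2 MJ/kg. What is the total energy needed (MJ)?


Total energy = mass * specific energy
  E = 4312 * 3.2 = 13798.4 MJ

13798.4 MJ


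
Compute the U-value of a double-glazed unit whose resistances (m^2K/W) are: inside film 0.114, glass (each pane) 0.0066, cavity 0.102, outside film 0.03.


Total thermal resistance (series):
  R_total = R_in + R_glass + R_air + R_glass + R_out
  R_total = 0.114 + 0.0066 + 0.102 + 0.0066 + 0.03 = 0.2592 m^2K/W
U-value = 1 / R_total = 1 / 0.2592 = 3.858 W/m^2K

3.858 W/m^2K


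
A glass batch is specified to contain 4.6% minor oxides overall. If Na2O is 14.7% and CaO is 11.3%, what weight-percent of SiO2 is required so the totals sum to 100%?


Known pieces sum to 100%:
  SiO2 = 100 - (others + Na2O + CaO)
  SiO2 = 100 - (4.6 + 14.7 + 11.3) = 69.4%

69.4%


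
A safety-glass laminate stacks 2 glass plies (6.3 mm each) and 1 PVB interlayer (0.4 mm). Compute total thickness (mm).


Total thickness = glass contribution + PVB contribution
  Glass: 2 * 6.3 = 12.6 mm
  PVB: 1 * 0.4 = 0.4 mm
  Total = 12.6 + 0.4 = 13.0 mm

13.0 mm


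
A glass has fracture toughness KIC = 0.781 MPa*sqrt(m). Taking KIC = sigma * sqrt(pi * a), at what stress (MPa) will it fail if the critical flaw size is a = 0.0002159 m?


Rearrange KIC = sigma * sqrt(pi * a):
  sigma = KIC / sqrt(pi * a)
  sqrt(pi * 0.0002159) = 0.026044
  sigma = 0.781 / 0.026044 = 29.99 MPa

29.99 MPa


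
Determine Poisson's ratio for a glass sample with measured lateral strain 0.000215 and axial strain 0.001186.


Poisson's ratio: nu = lateral strain / axial strain
  nu = 0.000215 / 0.001186 = 0.1813

0.1813


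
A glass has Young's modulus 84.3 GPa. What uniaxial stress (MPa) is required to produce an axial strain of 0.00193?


Rearrange E = sigma / epsilon:
  sigma = E * epsilon
  E (MPa) = 84.3 * 1000 = 84300
  sigma = 84300 * 0.00193 = 162.7 MPa

162.7 MPa


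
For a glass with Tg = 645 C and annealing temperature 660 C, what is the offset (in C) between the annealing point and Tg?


Offset = T_anneal - Tg:
  offset = 660 - 645 = 15 C

15 C


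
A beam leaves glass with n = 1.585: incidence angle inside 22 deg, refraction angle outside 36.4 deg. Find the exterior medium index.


Apply Snell's law: n1 * sin(theta1) = n2 * sin(theta2)
  n2 = n1 * sin(theta1) / sin(theta2)
  sin(22) = 0.374607
  sin(36.4) = 0.593419
  n2 = 1.585 * 0.374607 / 0.593419 = 1.0006

1.0006


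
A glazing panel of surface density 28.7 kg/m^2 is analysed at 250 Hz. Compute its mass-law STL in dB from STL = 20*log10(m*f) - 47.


Mass law: STL = 20 * log10(m * f) - 47
  m * f = 28.7 * 250 = 7175
  log10(7175) = 3.85582
  STL = 20 * 3.85582 - 47 = 77.1164 - 47 = 30.1 dB

30.1 dB


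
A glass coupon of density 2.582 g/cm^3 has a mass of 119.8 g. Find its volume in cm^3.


Rearrange rho = m / V:
  V = m / rho
  V = 119.8 / 2.582 = 46.398 cm^3

46.398 cm^3


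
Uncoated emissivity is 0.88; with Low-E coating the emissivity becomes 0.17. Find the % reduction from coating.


Percentage reduction = (1 - coated/uncoated) * 100
  Ratio = 0.17 / 0.88 = 0.1932
  Reduction = (1 - 0.1932) * 100 = 80.7%

80.7%


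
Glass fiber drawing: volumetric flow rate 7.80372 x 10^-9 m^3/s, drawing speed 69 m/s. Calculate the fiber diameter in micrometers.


Cross-sectional area from continuity:
  A = Q / v = 7.80372 x 10^-9 / 69 = 1.130974 x 10^-10 m^2
Diameter from circular cross-section:
  d = sqrt(4A / pi) * 10^6 (m -> um)
  d = sqrt(4 * 1.130974 x 10^-10 / pi) * 10^6 = 12.0 um

12.0 um


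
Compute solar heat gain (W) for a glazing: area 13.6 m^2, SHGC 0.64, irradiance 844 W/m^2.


Solar heat gain: Q = Area * SHGC * Irradiance
  Q = 13.6 * 0.64 * 844 = 7346.2 W

7346.2 W


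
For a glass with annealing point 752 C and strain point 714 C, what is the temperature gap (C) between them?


Gap = T_anneal - T_strain:
  gap = 752 - 714 = 38 C

38 C


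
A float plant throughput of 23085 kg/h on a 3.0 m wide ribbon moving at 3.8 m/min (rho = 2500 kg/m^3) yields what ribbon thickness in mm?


Ribbon cross-section from mass balance:
  Volume rate = throughput / density = 23085 / 2500 = 9.234 m^3/h
  thickness = volume rate / (speed * 60 * width), i.e.
  thickness = throughput / (60 * speed * width * density) * 1000
  thickness = 23085 / (60 * 3.8 * 3.0 * 2500) * 1000 = 13.5 mm

13.5 mm


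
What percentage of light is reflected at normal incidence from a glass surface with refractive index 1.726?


Fresnel reflectance at normal incidence:
  R = ((n - 1)/(n + 1))^2
  (n - 1)/(n + 1) = (1.726 - 1)/(1.726 + 1) = 0.266324
  R = 0.266324^2 = 0.0709285
  R(%) = 0.0709285 * 100 = 7.093%

7.093%


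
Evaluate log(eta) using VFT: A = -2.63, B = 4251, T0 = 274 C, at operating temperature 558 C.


VFT equation: log(eta) = A + B / (T - T0)
  T - T0 = 558 - 274 = 284
  B / (T - T0) = 4251 / 284 = 14.968
  log(eta) = -2.63 + 14.968 = 12.338

12.338


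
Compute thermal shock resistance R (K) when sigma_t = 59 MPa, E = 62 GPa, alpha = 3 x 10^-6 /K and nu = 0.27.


Thermal shock resistance: R = sigma * (1 - nu) / (E * alpha)
  Numerator = 59 * (1 - 0.27) = 43.07
  Denominator = 62 * 1000 * (3 x 10^-6) = 0.186
  R = 43.07 / 0.186 = 231.6 K

231.6 K


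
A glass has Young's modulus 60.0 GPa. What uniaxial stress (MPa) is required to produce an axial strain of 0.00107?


Rearrange E = sigma / epsilon:
  sigma = E * epsilon
  E (MPa) = 60.0 * 1000 = 60000
  sigma = 60000 * 0.00107 = 64.2 MPa

64.2 MPa


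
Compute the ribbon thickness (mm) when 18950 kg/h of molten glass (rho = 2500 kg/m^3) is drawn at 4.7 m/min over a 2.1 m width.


Ribbon cross-section from mass balance:
  Volume rate = throughput / density = 18950 / 2500 = 7.58 m^3/h
  thickness = volume rate / (speed * 60 * width), i.e.
  thickness = throughput / (60 * speed * width * density) * 1000
  thickness = 18950 / (60 * 4.7 * 2.1 * 2500) * 1000 = 12.8 mm

12.8 mm


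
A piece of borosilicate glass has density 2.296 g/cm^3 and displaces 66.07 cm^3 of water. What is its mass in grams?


Rearrange rho = m / V:
  m = rho * V
  m = 2.296 * 66.07 = 151.697 g

151.697 g


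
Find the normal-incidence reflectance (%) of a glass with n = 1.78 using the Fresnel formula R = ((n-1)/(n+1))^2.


Fresnel reflectance at normal incidence:
  R = ((n - 1)/(n + 1))^2
  (n - 1)/(n + 1) = (1.78 - 1)/(1.78 + 1) = 0.280576
  R = 0.280576^2 = 0.0787229
  R(%) = 0.0787229 * 100 = 7.872%

7.872%


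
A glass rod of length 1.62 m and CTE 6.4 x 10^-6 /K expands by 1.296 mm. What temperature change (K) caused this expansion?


Rearrange dL = alpha * L0 * dT for dT:
  dT = dL / (alpha * L0)
  dL (m) = 1.296 / 1000 = 0.001296
  dT = 0.001296 / ((6.4 x 10^-6) * 1.62) = 125.0 K

125.0 K


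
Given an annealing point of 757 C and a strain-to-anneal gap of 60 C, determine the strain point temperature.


Strain point = annealing point - difference:
  T_strain = 757 - 60 = 697 C

697 C


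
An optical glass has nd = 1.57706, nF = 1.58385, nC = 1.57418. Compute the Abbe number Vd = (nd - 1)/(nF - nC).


Abbe number formula: Vd = (nd - 1) / (nF - nC)
  nd - 1 = 1.57706 - 1 = 0.57706
  nF - nC = 1.58385 - 1.57418 = 0.00967
  Vd = 0.57706 / 0.00967 = 59.68

59.68


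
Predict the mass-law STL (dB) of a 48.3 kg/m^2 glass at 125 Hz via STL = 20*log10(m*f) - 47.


Mass law: STL = 20 * log10(m * f) - 47
  m * f = 48.3 * 125 = 6037.5
  log10(6037.5) = 3.78086
  STL = 20 * 3.78086 - 47 = 75.6172 - 47 = 28.6 dB

28.6 dB


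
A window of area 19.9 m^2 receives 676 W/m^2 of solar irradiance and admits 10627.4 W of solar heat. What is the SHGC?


Rearrange Q = Area * SHGC * Irradiance:
  SHGC = Q / (Area * Irradiance)
  SHGC = 10627.4 / (19.9 * 676) = 0.79

0.79


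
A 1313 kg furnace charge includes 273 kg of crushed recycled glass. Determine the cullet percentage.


Cullet ratio = (cullet mass / total batch mass) * 100
  Ratio = 273 / 1313 * 100 = 20.79%

20.79%


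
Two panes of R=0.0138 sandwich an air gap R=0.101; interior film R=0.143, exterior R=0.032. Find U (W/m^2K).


Total thermal resistance (series):
  R_total = R_in + R_glass + R_air + R_glass + R_out
  R_total = 0.143 + 0.0138 + 0.101 + 0.0138 + 0.032 = 0.3036 m^2K/W
U-value = 1 / R_total = 1 / 0.3036 = 3.294 W/m^2K

3.294 W/m^2K


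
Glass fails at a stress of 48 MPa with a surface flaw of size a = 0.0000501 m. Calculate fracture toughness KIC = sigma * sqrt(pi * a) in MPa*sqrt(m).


Fracture toughness: KIC = sigma * sqrt(pi * a)
  pi * a = pi * 0.0000501 = 0.000157394
  sqrt(pi * a) = 0.012546
  KIC = 48 * 0.012546 = 0.602 MPa*sqrt(m)

0.602 MPa*sqrt(m)


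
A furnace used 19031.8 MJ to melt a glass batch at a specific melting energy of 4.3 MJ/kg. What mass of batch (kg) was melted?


Rearrange E = m * s for m:
  m = E / s
  m = 19031.8 / 4.3 = 4426.0 kg

4426.0 kg


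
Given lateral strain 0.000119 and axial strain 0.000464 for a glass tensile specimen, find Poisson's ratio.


Poisson's ratio: nu = lateral strain / axial strain
  nu = 0.000119 / 0.000464 = 0.2565

0.2565


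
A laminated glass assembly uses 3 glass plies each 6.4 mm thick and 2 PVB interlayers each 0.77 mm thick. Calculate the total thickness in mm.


Total thickness = glass contribution + PVB contribution
  Glass: 3 * 6.4 = 19.2 mm
  PVB: 2 * 0.77 = 1.54 mm
  Total = 19.2 + 1.54 = 20.74 mm

20.74 mm


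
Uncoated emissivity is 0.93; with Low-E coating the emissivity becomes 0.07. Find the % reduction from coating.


Percentage reduction = (1 - coated/uncoated) * 100
  Ratio = 0.07 / 0.93 = 0.0753
  Reduction = (1 - 0.0753) * 100 = 92.5%

92.5%


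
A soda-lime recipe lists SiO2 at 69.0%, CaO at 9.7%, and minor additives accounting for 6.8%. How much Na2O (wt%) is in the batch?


Pieces sum to 100%:
  Na2O = 100 - (SiO2 + CaO + others)
  Na2O = 100 - (69.0 + 9.7 + 6.8) = 14.5%

14.5%


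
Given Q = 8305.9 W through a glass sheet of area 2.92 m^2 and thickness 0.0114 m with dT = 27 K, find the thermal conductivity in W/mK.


Fourier's law rearranged: k = Q * t / (A * dT)
  Numerator = 8305.9 * 0.0114 = 94.68726
  Denominator = 2.92 * 27 = 78.84
  k = 94.68726 / 78.84 = 1.201 W/mK

1.201 W/mK


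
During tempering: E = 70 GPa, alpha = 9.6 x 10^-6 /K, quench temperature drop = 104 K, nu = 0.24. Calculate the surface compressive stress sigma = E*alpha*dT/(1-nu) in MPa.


Tempering stress: sigma = E * alpha * dT / (1 - nu)
  E (MPa) = 70 * 1000 = 70000
  Numerator = 70000 * (9.6 x 10^-6) * 104 = 69.888
  Denominator = 1 - 0.24 = 0.76
  sigma = 69.888 / 0.76 = 92.0 MPa

92.0 MPa


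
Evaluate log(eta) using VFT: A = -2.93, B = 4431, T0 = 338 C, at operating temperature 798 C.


VFT equation: log(eta) = A + B / (T - T0)
  T - T0 = 798 - 338 = 460
  B / (T - T0) = 4431 / 460 = 9.633
  log(eta) = -2.93 + 9.633 = 6.703

6.703


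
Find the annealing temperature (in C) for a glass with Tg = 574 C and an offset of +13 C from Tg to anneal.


The annealing temperature is Tg plus the offset:
  T_anneal = 574 + 13 = 587 C

587 C


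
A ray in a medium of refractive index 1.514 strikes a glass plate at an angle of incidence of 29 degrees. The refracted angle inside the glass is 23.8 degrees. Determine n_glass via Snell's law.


Apply Snell's law: n1 * sin(theta1) = n2 * sin(theta2)
  n2 = n1 * sin(theta1) / sin(theta2)
  sin(29) = 0.48481
  sin(23.8) = 0.403545
  n2 = 1.514 * 0.48481 / 0.403545 = 1.8189

1.8189


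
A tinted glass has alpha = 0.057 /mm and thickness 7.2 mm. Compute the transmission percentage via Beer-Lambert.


Beer-Lambert law: T = exp(-alpha * thickness)
  exponent = -0.057 * 7.2 = -0.4104
  T = exp(-0.4104) = 0.6634
  Percentage = 0.6634 * 100 = 66.34%

66.34%


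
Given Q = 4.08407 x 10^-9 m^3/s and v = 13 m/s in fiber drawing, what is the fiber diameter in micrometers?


Cross-sectional area from continuity:
  A = Q / v = 4.08407 x 10^-9 / 13 = 3.141592 x 10^-10 m^2
Diameter from circular cross-section:
  d = sqrt(4A / pi) * 10^6 (m -> um)
  d = sqrt(4 * 3.141592 x 10^-10 / pi) * 10^6 = 20.0 um

20.0 um


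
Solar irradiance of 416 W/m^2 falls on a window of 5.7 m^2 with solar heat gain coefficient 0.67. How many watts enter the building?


Solar heat gain: Q = Area * SHGC * Irradiance
  Q = 5.7 * 0.67 * 416 = 1588.7 W

1588.7 W


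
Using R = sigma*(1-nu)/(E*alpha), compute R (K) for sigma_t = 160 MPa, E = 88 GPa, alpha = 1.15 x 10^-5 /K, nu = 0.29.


Thermal shock resistance: R = sigma * (1 - nu) / (E * alpha)
  Numerator = 160 * (1 - 0.29) = 113.6
  Denominator = 88 * 1000 * (1.15 x 10^-5) = 1.012
  R = 113.6 / 1.012 = 112.3 K

112.3 K


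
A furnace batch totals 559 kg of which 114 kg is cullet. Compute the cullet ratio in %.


Cullet ratio = (cullet mass / total batch mass) * 100
  Ratio = 114 / 559 * 100 = 20.39%

20.39%


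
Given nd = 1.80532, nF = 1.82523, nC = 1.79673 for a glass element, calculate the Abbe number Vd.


Abbe number formula: Vd = (nd - 1) / (nF - nC)
  nd - 1 = 1.80532 - 1 = 0.80532
  nF - nC = 1.82523 - 1.79673 = 0.0285
  Vd = 0.80532 / 0.0285 = 28.26

28.26


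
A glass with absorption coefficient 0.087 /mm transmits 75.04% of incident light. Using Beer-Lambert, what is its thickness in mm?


Rearrange T = exp(-alpha * thickness):
  thickness = -ln(T) / alpha
  T = 75.04/100 = 0.7504
  ln(T) = -0.28715
  -ln(T) = 0.28715
  thickness = 0.28715 / 0.087 = 3.3 mm

3.3 mm


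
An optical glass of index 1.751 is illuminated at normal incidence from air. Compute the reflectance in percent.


Fresnel reflectance at normal incidence:
  R = ((n - 1)/(n + 1))^2
  (n - 1)/(n + 1) = (1.751 - 1)/(1.751 + 1) = 0.272992
  R = 0.272992^2 = 0.0745246
  R(%) = 0.0745246 * 100 = 7.452%

7.452%


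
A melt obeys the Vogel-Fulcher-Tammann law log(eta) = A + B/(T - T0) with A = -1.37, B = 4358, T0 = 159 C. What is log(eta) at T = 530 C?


VFT equation: log(eta) = A + B / (T - T0)
  T - T0 = 530 - 159 = 371
  B / (T - T0) = 4358 / 371 = 11.747
  log(eta) = -1.37 + 11.747 = 10.377

10.377


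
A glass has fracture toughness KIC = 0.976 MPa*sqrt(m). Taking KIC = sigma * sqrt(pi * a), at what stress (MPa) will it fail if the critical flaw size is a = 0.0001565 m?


Rearrange KIC = sigma * sqrt(pi * a):
  sigma = KIC / sqrt(pi * a)
  sqrt(pi * 0.0001565) = 0.022173
  sigma = 0.976 / 0.022173 = 44.02 MPa

44.02 MPa


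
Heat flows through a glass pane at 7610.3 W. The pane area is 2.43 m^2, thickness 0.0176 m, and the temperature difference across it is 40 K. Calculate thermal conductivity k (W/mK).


Fourier's law rearranged: k = Q * t / (A * dT)
  Numerator = 7610.3 * 0.0176 = 133.94128
  Denominator = 2.43 * 40 = 97.2
  k = 133.94128 / 97.2 = 1.378 W/mK

1.378 W/mK


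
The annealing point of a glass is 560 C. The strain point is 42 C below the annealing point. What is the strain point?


Strain point = annealing point - difference:
  T_strain = 560 - 42 = 518 C

518 C


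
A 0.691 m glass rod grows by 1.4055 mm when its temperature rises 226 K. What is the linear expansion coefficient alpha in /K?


Rearrange dL = alpha * L0 * dT for alpha:
  alpha = dL / (L0 * dT)
  alpha = (1.4055 / 1000) / (0.691 * 226) = 0.000009 /K = 9 x 10^-6 /K

9 x 10^-6 /K


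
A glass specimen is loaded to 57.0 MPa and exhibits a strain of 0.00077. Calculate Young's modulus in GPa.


Young's modulus: E = stress / strain
  E = 57.0 MPa / 0.00077 = 74025.97 MPa
Convert to GPa: 74025.97 / 1000 = 74.03 GPa

74.03 GPa


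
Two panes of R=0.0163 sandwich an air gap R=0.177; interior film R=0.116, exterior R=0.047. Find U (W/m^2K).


Total thermal resistance (series):
  R_total = R_in + R_glass + R_air + R_glass + R_out
  R_total = 0.116 + 0.0163 + 0.177 + 0.0163 + 0.047 = 0.3726 m^2K/W
U-value = 1 / R_total = 1 / 0.3726 = 2.684 W/m^2K

2.684 W/m^2K


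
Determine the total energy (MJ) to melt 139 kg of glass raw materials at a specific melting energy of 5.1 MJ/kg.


Total energy = mass * specific energy
  E = 139 * 5.1 = 708.9 MJ

708.9 MJ


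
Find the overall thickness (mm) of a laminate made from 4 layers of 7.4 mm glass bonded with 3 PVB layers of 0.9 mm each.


Total thickness = glass contribution + PVB contribution
  Glass: 4 * 7.4 = 29.6 mm
  PVB: 3 * 0.9 = 2.7 mm
  Total = 29.6 + 2.7 = 32.3 mm

32.3 mm


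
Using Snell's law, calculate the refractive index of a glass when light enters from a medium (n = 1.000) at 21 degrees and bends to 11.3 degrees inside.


Apply Snell's law: n1 * sin(theta1) = n2 * sin(theta2)
  n2 = n1 * sin(theta1) / sin(theta2)
  sin(21) = 0.358368
  sin(11.3) = 0.195946
  n2 = 1.000 * 0.358368 / 0.195946 = 1.8289

1.8289


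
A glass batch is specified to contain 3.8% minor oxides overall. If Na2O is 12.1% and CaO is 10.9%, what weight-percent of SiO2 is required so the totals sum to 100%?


Known pieces sum to 100%:
  SiO2 = 100 - (others + Na2O + CaO)
  SiO2 = 100 - (3.8 + 12.1 + 10.9) = 73.2%

73.2%


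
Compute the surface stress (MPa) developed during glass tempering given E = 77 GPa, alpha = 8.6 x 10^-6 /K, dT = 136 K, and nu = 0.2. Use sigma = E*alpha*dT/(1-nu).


Tempering stress: sigma = E * alpha * dT / (1 - nu)
  E (MPa) = 77 * 1000 = 77000
  Numerator = 77000 * (8.6 x 10^-6) * 136 = 90.0592
  Denominator = 1 - 0.2 = 0.8
  sigma = 90.0592 / 0.8 = 112.6 MPa

112.6 MPa


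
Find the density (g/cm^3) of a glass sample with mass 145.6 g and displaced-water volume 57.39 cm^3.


Use the definition of density:
  rho = mass / volume
  rho = 145.6 / 57.39 = 2.537 g/cm^3

2.537 g/cm^3


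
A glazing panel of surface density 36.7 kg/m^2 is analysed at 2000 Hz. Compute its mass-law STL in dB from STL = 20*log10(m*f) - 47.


Mass law: STL = 20 * log10(m * f) - 47
  m * f = 36.7 * 2000 = 73400
  log10(73400) = 4.8657
  STL = 20 * 4.8657 - 47 = 97.314 - 47 = 50.3 dB

50.3 dB


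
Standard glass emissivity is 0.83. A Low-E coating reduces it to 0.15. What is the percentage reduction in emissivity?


Percentage reduction = (1 - coated/uncoated) * 100
  Ratio = 0.15 / 0.83 = 0.1807
  Reduction = (1 - 0.1807) * 100 = 81.9%

81.9%


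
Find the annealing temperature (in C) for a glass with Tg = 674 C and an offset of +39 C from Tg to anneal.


The annealing temperature is Tg plus the offset:
  T_anneal = 674 + 39 = 713 C

713 C


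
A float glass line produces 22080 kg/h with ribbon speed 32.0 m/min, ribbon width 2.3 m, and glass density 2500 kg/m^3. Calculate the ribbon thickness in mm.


Ribbon cross-section from mass balance:
  Volume rate = throughput / density = 22080 / 2500 = 8.832 m^3/h
  thickness = volume rate / (speed * 60 * width), i.e.
  thickness = throughput / (60 * speed * width * density) * 1000
  thickness = 22080 / (60 * 32.0 * 2.3 * 2500) * 1000 = 2.0 mm

2.0 mm


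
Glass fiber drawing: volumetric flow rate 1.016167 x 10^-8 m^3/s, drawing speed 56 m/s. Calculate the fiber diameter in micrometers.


Cross-sectional area from continuity:
  A = Q / v = 1.016167 x 10^-8 / 56 = 1.814584 x 10^-10 m^2
Diameter from circular cross-section:
  d = sqrt(4A / pi) * 10^6 (m -> um)
  d = sqrt(4 * 1.814584 x 10^-10 / pi) * 10^6 = 15.2 um

15.2 um


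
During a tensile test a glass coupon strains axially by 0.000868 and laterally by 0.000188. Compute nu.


Poisson's ratio: nu = lateral strain / axial strain
  nu = 0.000188 / 0.000868 = 0.2166

0.2166


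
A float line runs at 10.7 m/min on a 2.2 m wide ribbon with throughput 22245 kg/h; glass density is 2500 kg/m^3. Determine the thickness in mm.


Ribbon cross-section from mass balance:
  Volume rate = throughput / density = 22245 / 2500 = 8.898 m^3/h
  thickness = volume rate / (speed * 60 * width), i.e.
  thickness = throughput / (60 * speed * width * density) * 1000
  thickness = 22245 / (60 * 10.7 * 2.2 * 2500) * 1000 = 6.3 mm

6.3 mm


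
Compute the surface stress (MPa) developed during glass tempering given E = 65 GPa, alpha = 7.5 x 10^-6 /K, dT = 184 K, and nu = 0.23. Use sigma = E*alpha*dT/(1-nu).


Tempering stress: sigma = E * alpha * dT / (1 - nu)
  E (MPa) = 65 * 1000 = 65000
  Numerator = 65000 * (7.5 x 10^-6) * 184 = 89.7
  Denominator = 1 - 0.23 = 0.77
  sigma = 89.7 / 0.77 = 116.5 MPa

116.5 MPa


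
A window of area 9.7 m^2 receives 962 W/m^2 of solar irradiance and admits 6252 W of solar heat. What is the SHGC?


Rearrange Q = Area * SHGC * Irradiance:
  SHGC = Q / (Area * Irradiance)
  SHGC = 6252 / (9.7 * 962) = 0.67

0.67


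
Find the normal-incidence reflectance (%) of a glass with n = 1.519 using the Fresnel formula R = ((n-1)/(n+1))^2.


Fresnel reflectance at normal incidence:
  R = ((n - 1)/(n + 1))^2
  (n - 1)/(n + 1) = (1.519 - 1)/(1.519 + 1) = 0.206034
  R = 0.206034^2 = 0.04245
  R(%) = 0.04245 * 100 = 4.245%

4.245%


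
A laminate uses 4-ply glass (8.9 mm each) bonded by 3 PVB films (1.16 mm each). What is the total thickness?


Total thickness = glass contribution + PVB contribution
  Glass: 4 * 8.9 = 35.6 mm
  PVB: 3 * 1.16 = 3.48 mm
  Total = 35.6 + 3.48 = 39.08 mm

39.08 mm


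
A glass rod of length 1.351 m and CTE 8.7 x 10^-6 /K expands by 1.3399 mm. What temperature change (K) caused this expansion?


Rearrange dL = alpha * L0 * dT for dT:
  dT = dL / (alpha * L0)
  dL (m) = 1.3399 / 1000 = 0.0013399
  dT = 0.0013399 / ((8.7 x 10^-6) * 1.351) = 114.0 K

114.0 K


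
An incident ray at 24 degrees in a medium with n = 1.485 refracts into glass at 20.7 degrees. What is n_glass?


Apply Snell's law: n1 * sin(theta1) = n2 * sin(theta2)
  n2 = n1 * sin(theta1) / sin(theta2)
  sin(24) = 0.406737
  sin(20.7) = 0.353475
  n2 = 1.485 * 0.406737 / 0.353475 = 1.7088

1.7088


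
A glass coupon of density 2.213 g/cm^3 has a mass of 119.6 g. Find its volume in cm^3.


Rearrange rho = m / V:
  V = m / rho
  V = 119.6 / 2.213 = 54.044 cm^3

54.044 cm^3


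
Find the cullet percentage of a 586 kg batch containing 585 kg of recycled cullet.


Cullet ratio = (cullet mass / total batch mass) * 100
  Ratio = 585 / 586 * 100 = 99.83%

99.83%


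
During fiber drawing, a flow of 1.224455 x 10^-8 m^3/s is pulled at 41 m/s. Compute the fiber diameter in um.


Cross-sectional area from continuity:
  A = Q / v = 1.224455 x 10^-8 / 41 = 2.986476 x 10^-10 m^2
Diameter from circular cross-section:
  d = sqrt(4A / pi) * 10^6 (m -> um)
  d = sqrt(4 * 2.986476 x 10^-10 / pi) * 10^6 = 19.5 um

19.5 um


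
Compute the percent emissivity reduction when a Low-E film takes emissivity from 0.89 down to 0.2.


Percentage reduction = (1 - coated/uncoated) * 100
  Ratio = 0.2 / 0.89 = 0.2247
  Reduction = (1 - 0.2247) * 100 = 77.5%

77.5%


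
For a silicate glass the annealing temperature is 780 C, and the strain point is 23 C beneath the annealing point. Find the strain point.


Strain point = annealing point - difference:
  T_strain = 780 - 23 = 757 C

757 C


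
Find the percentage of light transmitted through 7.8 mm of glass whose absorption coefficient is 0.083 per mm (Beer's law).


Beer-Lambert law: T = exp(-alpha * thickness)
  exponent = -0.083 * 7.8 = -0.6474
  T = exp(-0.6474) = 0.5234
  Percentage = 0.5234 * 100 = 52.34%

52.34%


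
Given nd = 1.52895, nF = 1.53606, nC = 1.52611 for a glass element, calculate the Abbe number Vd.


Abbe number formula: Vd = (nd - 1) / (nF - nC)
  nd - 1 = 1.52895 - 1 = 0.52895
  nF - nC = 1.53606 - 1.52611 = 0.00995
  Vd = 0.52895 / 0.00995 = 53.16

53.16


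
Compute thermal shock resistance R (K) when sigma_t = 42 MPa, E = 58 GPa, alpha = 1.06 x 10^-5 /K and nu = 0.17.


Thermal shock resistance: R = sigma * (1 - nu) / (E * alpha)
  Numerator = 42 * (1 - 0.17) = 34.86
  Denominator = 58 * 1000 * (1.06 x 10^-5) = 0.6148
  R = 34.86 / 0.6148 = 56.7 K

56.7 K


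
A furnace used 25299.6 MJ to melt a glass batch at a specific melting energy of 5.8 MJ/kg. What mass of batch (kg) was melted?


Rearrange E = m * s for m:
  m = E / s
  m = 25299.6 / 5.8 = 4362.0 kg

4362.0 kg


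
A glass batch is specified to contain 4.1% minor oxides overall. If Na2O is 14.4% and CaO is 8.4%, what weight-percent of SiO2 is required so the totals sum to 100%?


Known pieces sum to 100%:
  SiO2 = 100 - (others + Na2O + CaO)
  SiO2 = 100 - (4.1 + 14.4 + 8.4) = 73.1%

73.1%


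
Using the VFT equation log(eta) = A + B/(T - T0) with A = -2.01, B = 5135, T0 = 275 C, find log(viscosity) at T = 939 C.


VFT equation: log(eta) = A + B / (T - T0)
  T - T0 = 939 - 275 = 664
  B / (T - T0) = 5135 / 664 = 7.733
  log(eta) = -2.01 + 7.733 = 5.723

5.723


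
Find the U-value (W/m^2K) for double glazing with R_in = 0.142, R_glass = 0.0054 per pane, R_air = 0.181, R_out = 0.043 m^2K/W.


Total thermal resistance (series):
  R_total = R_in + R_glass + R_air + R_glass + R_out
  R_total = 0.142 + 0.0054 + 0.181 + 0.0054 + 0.043 = 0.3768 m^2K/W
U-value = 1 / R_total = 1 / 0.3768 = 2.654 W/m^2K

2.654 W/m^2K


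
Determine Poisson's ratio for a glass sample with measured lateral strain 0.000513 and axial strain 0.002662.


Poisson's ratio: nu = lateral strain / axial strain
  nu = 0.000513 / 0.002662 = 0.1927

0.1927


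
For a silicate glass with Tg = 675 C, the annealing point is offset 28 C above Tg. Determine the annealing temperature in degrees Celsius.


The annealing temperature is Tg plus the offset:
  T_anneal = 675 + 28 = 703 C

703 C


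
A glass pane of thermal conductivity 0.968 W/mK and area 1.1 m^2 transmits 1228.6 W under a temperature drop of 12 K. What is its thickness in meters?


Fourier's law: t = k * A * dT / Q
  t = 0.968 * 1.1 * 12 / 1228.6
  t = 12.7776 / 1228.6 = 0.0104 m

0.0104 m


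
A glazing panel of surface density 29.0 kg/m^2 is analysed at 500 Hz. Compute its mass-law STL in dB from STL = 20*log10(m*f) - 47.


Mass law: STL = 20 * log10(m * f) - 47
  m * f = 29.0 * 500 = 14500
  log10(14500) = 4.16137
  STL = 20 * 4.16137 - 47 = 83.2274 - 47 = 36.2 dB

36.2 dB


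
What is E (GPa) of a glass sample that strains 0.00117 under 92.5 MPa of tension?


Young's modulus: E = stress / strain
  E = 92.5 MPa / 0.00117 = 79059.83 MPa
Convert to GPa: 79059.83 / 1000 = 79.06 GPa

79.06 GPa


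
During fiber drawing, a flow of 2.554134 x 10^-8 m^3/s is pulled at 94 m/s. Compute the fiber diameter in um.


Cross-sectional area from continuity:
  A = Q / v = 2.554134 x 10^-8 / 94 = 2.717164 x 10^-10 m^2
Diameter from circular cross-section:
  d = sqrt(4A / pi) * 10^6 (m -> um)
  d = sqrt(4 * 2.717164 x 10^-10 / pi) * 10^6 = 18.6 um

18.6 um


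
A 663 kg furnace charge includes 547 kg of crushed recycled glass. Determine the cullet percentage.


Cullet ratio = (cullet mass / total batch mass) * 100
  Ratio = 547 / 663 * 100 = 82.5%

82.5%
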